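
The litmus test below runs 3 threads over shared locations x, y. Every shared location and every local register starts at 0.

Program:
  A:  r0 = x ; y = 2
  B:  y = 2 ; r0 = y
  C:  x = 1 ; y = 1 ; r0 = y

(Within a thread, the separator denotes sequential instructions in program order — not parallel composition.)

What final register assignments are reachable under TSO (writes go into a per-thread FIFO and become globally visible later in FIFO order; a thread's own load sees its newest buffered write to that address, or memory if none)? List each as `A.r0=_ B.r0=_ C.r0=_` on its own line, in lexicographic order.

outcome vector order: (A.r0,B.r0,C.r0)
|TSO outcomes| = 8

A.r0=0 B.r0=1 C.r0=1
A.r0=0 B.r0=1 C.r0=2
A.r0=0 B.r0=2 C.r0=1
A.r0=0 B.r0=2 C.r0=2
A.r0=1 B.r0=1 C.r0=1
A.r0=1 B.r0=1 C.r0=2
A.r0=1 B.r0=2 C.r0=1
A.r0=1 B.r0=2 C.r0=2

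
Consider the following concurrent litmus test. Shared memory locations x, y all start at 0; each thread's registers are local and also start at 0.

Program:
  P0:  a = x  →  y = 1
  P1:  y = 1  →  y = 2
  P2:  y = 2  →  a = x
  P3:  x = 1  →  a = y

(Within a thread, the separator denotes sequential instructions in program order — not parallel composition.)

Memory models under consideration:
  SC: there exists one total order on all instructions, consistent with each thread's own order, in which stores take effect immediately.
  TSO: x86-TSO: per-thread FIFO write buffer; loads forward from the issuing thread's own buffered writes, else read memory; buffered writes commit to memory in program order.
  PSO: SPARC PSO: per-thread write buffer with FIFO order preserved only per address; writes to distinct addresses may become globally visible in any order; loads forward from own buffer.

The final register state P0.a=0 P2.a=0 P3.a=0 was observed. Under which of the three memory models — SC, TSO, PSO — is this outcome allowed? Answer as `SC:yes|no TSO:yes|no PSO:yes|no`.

outcome vector order: (P0.a,P2.a,P3.a)
SC: 10 outcomes — {0/0/1, 0/0/2, 0/1/0, 0/1/1, 0/1/2, 1/0/1, 1/0/2, 1/1/0, 1/1/1, 1/1/2}
TSO: 12 outcomes — {0/0/0, 0/0/1, 0/0/2, 0/1/0, 0/1/1, 0/1/2, 1/0/0, 1/0/1, 1/0/2, 1/1/0, 1/1/1, 1/1/2}
PSO: 12 outcomes — {0/0/0, 0/0/1, 0/0/2, 0/1/0, 0/1/1, 0/1/2, 1/0/0, 1/0/1, 1/0/2, 1/1/0, 1/1/1, 1/1/2}
target 0/0/0 ∈ {TSO,PSO}

SC:no TSO:yes PSO:yes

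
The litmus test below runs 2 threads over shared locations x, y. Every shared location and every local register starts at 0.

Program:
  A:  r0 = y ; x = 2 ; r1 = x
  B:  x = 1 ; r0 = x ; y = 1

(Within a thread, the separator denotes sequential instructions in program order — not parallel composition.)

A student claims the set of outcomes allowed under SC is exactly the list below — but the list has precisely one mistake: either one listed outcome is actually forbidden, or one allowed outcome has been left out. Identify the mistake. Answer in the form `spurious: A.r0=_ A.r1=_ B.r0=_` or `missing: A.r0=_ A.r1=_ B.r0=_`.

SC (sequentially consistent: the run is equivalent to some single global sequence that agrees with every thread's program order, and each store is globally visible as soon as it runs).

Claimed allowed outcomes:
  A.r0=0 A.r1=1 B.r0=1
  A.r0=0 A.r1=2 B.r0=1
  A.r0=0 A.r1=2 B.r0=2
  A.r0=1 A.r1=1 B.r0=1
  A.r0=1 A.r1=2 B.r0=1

spurious: A.r0=1 A.r1=1 B.r0=1

outcome vector order: (A.r0,A.r1,B.r0)
SC (4): (0,1,1); (0,2,1); (0,2,2); (1,2,1)
claimed∖SC = {(1,1,1)}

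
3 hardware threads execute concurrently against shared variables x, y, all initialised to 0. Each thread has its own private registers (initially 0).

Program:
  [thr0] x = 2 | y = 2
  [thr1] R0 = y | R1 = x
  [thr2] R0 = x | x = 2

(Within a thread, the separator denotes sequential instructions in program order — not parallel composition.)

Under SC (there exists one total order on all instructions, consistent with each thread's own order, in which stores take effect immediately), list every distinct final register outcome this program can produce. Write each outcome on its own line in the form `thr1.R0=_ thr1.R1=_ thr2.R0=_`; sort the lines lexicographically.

outcome vector order: (thr1.R0,thr1.R1,thr2.R0)
|SC outcomes| = 6

thr1.R0=0 thr1.R1=0 thr2.R0=0
thr1.R0=0 thr1.R1=0 thr2.R0=2
thr1.R0=0 thr1.R1=2 thr2.R0=0
thr1.R0=0 thr1.R1=2 thr2.R0=2
thr1.R0=2 thr1.R1=2 thr2.R0=0
thr1.R0=2 thr1.R1=2 thr2.R0=2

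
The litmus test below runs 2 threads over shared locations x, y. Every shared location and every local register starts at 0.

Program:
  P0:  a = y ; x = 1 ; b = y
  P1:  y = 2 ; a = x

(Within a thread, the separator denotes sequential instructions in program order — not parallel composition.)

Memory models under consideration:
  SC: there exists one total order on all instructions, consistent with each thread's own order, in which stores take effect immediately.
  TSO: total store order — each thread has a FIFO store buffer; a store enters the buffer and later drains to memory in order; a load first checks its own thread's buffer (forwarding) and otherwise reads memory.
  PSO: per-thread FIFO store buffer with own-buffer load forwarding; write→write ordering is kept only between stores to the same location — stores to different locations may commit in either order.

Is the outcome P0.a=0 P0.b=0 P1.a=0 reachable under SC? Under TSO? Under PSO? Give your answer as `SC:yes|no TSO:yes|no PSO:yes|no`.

SC:no TSO:yes PSO:yes

outcome vector order: (P0.a,P0.b,P1.a)
[SC] allowed = {0/0/1; 0/2/0; 0/2/1; 2/2/0; 2/2/1}
[TSO] allowed = {0/0/0; 0/0/1; 0/2/0; 0/2/1; 2/2/0; 2/2/1}
[PSO] allowed = {0/0/0; 0/0/1; 0/2/0; 0/2/1; 2/2/0; 2/2/1}
target 0/0/0 ∈ {TSO,PSO}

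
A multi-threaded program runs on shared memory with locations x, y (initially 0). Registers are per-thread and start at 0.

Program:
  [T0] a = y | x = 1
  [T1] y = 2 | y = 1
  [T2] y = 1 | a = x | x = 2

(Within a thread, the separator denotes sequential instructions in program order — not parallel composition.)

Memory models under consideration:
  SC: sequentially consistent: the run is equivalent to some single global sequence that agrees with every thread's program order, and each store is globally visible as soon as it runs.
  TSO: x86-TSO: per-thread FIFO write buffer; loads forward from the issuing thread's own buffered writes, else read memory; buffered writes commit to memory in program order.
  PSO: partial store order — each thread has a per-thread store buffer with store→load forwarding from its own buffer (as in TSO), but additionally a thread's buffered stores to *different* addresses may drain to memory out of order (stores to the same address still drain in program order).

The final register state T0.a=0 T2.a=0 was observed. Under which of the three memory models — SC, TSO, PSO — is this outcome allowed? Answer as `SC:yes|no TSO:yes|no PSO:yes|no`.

outcome vector order: (T0.a,T2.a)
SC: 6 outcomes — {(0,0); (0,1); (1,0); (1,1); (2,0); (2,1)}
TSO: 6 outcomes — {(0,0); (0,1); (1,0); (1,1); (2,0); (2,1)}
PSO: 6 outcomes — {(0,0); (0,1); (1,0); (1,1); (2,0); (2,1)}
target (0,0) ∈ {SC,TSO,PSO}

SC:yes TSO:yes PSO:yes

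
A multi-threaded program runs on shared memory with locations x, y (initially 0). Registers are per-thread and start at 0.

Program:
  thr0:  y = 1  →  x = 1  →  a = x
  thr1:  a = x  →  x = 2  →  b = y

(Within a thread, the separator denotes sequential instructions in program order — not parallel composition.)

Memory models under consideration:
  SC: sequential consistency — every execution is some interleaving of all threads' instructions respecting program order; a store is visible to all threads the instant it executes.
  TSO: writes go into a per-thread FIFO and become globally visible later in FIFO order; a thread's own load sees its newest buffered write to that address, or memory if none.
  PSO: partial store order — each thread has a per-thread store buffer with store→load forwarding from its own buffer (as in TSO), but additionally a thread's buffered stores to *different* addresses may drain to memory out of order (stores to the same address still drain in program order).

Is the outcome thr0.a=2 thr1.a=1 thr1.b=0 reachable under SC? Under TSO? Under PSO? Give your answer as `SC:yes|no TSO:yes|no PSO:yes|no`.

outcome vector order: (thr0.a,thr1.a,thr1.b)
[SC] allowed = {(1,0,0) (1,0,1) (1,1,1) (2,0,1) (2,1,1)}
[TSO] allowed = {(1,0,0) (1,0,1) (1,1,1) (2,0,0) (2,0,1) (2,1,1)}
[PSO] allowed = {(1,0,0) (1,0,1) (1,1,0) (1,1,1) (2,0,0) (2,0,1) (2,1,0) (2,1,1)}
target (2,1,0) ∈ {PSO}

SC:no TSO:no PSO:yes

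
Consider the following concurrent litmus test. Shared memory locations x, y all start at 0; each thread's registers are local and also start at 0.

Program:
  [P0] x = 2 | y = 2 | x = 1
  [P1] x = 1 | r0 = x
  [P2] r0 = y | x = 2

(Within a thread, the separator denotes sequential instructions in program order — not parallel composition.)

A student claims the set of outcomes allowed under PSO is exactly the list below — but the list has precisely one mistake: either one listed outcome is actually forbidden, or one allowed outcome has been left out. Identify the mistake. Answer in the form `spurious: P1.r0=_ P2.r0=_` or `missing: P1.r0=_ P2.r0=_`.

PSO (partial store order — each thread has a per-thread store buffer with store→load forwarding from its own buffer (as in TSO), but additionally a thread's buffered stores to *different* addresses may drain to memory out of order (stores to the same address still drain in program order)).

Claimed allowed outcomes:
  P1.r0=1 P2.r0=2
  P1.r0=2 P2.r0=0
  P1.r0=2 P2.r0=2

missing: P1.r0=1 P2.r0=0

outcome vector order: (P1.r0,P2.r0)
PSO: 4 outcomes — {1/0 1/2 2/0 2/2}
PSO∖claimed = {1/0}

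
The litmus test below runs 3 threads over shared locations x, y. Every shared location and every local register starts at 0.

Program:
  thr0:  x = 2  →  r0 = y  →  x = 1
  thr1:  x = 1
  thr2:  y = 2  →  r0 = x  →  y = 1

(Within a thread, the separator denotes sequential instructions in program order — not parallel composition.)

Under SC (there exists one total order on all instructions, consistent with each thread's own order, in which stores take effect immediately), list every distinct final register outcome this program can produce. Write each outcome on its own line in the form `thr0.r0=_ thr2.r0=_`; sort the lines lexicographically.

thr0.r0=0 thr2.r0=1
thr0.r0=0 thr2.r0=2
thr0.r0=1 thr2.r0=0
thr0.r0=1 thr2.r0=1
thr0.r0=1 thr2.r0=2
thr0.r0=2 thr2.r0=0
thr0.r0=2 thr2.r0=1
thr0.r0=2 thr2.r0=2

outcome vector order: (thr0.r0,thr2.r0)
|SC outcomes| = 8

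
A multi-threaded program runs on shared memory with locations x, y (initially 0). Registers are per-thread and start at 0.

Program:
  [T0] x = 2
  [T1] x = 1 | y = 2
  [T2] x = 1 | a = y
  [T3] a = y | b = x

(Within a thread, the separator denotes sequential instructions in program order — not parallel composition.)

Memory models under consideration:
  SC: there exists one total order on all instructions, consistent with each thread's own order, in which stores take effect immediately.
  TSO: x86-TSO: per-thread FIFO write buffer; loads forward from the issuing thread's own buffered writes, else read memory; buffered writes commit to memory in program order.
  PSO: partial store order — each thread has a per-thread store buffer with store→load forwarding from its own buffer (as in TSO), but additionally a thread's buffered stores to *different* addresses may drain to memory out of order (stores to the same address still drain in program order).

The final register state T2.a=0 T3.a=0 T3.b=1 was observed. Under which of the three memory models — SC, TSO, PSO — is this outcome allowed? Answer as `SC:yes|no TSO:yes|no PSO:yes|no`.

outcome vector order: (T2.a,T3.a,T3.b)
SC: 10 outcomes — {(0,0,0); (0,0,1); (0,0,2); (0,2,1); (0,2,2); (2,0,0); (2,0,1); (2,0,2); (2,2,1); (2,2,2)}
TSO: 10 outcomes — {(0,0,0); (0,0,1); (0,0,2); (0,2,1); (0,2,2); (2,0,0); (2,0,1); (2,0,2); (2,2,1); (2,2,2)}
PSO: 12 outcomes — {(0,0,0); (0,0,1); (0,0,2); (0,2,0); (0,2,1); (0,2,2); (2,0,0); (2,0,1); (2,0,2); (2,2,0); (2,2,1); (2,2,2)}
target (0,0,1) ∈ {SC,TSO,PSO}

SC:yes TSO:yes PSO:yes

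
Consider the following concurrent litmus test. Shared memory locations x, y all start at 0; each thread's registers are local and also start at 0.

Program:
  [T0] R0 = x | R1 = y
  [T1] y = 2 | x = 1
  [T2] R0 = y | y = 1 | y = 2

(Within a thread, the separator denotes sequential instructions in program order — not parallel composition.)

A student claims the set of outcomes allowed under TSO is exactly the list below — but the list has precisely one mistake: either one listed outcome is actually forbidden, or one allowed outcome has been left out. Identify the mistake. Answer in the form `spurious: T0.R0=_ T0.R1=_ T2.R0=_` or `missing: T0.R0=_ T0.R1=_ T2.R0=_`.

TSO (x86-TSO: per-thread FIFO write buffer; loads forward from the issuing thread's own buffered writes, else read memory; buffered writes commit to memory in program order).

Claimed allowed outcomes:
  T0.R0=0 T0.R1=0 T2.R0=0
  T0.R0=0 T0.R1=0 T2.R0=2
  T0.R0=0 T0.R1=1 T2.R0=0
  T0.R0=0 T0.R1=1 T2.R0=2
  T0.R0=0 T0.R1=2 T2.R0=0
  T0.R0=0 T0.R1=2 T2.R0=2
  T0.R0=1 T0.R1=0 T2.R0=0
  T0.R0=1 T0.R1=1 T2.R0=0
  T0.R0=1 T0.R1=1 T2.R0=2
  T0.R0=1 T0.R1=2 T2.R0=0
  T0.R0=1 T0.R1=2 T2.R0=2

spurious: T0.R0=1 T0.R1=0 T2.R0=0

outcome vector order: (T0.R0,T0.R1,T2.R0)
TSO (10): <0 0 0>, <0 0 2>, <0 1 0>, <0 1 2>, <0 2 0>, <0 2 2>, <1 1 0>, <1 1 2>, <1 2 0>, <1 2 2>
claimed∖TSO = {<1 0 0>}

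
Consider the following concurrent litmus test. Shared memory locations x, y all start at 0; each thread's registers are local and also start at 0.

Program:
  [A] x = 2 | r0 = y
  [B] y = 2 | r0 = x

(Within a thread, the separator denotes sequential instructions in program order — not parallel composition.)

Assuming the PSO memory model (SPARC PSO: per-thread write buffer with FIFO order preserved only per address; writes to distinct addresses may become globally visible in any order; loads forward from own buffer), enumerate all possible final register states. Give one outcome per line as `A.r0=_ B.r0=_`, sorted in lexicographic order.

A.r0=0 B.r0=0
A.r0=0 B.r0=2
A.r0=2 B.r0=0
A.r0=2 B.r0=2

outcome vector order: (A.r0,B.r0)
|PSO outcomes| = 4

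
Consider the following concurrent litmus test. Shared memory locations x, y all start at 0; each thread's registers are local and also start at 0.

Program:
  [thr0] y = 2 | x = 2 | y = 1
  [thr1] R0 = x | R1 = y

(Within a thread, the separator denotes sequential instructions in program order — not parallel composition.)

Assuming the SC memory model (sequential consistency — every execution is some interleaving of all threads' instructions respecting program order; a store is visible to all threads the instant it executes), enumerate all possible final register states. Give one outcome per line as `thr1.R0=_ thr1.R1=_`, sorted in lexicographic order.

thr1.R0=0 thr1.R1=0
thr1.R0=0 thr1.R1=1
thr1.R0=0 thr1.R1=2
thr1.R0=2 thr1.R1=1
thr1.R0=2 thr1.R1=2

outcome vector order: (thr1.R0,thr1.R1)
|SC outcomes| = 5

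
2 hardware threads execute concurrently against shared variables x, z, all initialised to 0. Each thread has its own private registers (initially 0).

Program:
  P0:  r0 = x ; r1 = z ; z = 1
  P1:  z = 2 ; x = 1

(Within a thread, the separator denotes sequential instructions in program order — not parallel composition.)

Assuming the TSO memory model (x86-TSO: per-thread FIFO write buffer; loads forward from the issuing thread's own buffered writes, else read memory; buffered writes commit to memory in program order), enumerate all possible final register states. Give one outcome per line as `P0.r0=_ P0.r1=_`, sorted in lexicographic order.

outcome vector order: (P0.r0,P0.r1)
|TSO outcomes| = 3

P0.r0=0 P0.r1=0
P0.r0=0 P0.r1=2
P0.r0=1 P0.r1=2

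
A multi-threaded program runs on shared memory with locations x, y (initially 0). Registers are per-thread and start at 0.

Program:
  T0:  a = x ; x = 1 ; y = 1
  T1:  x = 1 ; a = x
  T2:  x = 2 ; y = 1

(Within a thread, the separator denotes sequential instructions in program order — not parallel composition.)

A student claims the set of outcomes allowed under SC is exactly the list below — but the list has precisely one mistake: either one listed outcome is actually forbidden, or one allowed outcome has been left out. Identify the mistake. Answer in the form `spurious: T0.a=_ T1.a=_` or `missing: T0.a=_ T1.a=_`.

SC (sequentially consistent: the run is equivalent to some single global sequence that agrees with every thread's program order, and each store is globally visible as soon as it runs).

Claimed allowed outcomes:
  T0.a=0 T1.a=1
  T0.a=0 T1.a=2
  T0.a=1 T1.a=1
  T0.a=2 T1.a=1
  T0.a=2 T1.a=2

outcome vector order: (T0.a,T1.a)
SC: 6 outcomes — {(0,1), (0,2), (1,1), (1,2), (2,1), (2,2)}
SC∖claimed = {(1,2)}

missing: T0.a=1 T1.a=2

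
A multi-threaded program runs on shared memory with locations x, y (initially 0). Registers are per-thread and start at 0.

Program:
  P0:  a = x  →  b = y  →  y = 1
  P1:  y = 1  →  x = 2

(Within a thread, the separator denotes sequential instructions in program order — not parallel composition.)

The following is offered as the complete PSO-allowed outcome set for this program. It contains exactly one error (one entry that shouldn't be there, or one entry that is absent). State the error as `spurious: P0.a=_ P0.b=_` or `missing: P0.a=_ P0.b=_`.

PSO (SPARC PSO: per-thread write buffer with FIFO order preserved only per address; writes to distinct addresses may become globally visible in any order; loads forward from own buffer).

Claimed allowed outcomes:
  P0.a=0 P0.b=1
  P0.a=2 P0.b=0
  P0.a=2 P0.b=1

missing: P0.a=0 P0.b=0

outcome vector order: (P0.a,P0.b)
under PSO → 0/0, 0/1, 2/0, 2/1
PSO∖claimed = {0/0}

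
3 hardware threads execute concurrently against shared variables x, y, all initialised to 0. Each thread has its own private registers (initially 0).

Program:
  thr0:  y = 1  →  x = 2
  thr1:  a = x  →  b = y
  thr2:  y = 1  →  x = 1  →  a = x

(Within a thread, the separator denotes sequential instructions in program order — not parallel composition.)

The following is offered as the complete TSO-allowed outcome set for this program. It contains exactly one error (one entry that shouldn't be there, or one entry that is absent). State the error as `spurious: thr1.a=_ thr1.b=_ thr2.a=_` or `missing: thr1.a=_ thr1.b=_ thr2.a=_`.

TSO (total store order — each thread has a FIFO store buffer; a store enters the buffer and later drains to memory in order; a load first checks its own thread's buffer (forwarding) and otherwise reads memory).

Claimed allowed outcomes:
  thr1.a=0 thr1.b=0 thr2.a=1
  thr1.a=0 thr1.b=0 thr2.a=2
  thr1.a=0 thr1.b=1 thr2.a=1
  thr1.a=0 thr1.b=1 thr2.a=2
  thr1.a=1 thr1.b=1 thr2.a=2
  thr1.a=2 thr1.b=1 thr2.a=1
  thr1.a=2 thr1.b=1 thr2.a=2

missing: thr1.a=1 thr1.b=1 thr2.a=1

outcome vector order: (thr1.a,thr1.b,thr2.a)
TSO: 8 outcomes — {001 002 011 012 111 112 211 212}
TSO∖claimed = {111}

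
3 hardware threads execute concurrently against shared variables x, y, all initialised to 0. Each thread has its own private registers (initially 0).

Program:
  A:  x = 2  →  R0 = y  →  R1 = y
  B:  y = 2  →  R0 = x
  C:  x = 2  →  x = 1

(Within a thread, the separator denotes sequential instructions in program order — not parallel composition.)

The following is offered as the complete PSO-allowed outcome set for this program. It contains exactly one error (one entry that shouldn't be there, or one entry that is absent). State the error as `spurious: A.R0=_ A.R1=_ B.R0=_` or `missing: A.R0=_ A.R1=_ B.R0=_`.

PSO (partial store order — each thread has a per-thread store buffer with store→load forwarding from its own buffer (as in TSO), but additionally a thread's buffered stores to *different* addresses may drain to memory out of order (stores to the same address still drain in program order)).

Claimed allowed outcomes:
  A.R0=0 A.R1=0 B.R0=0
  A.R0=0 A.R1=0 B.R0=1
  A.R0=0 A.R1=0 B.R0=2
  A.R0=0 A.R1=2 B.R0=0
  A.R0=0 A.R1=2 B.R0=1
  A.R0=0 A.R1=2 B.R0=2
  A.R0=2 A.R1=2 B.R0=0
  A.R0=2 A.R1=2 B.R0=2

outcome vector order: (A.R0,A.R1,B.R0)
PSO (9): <0 0 0>; <0 0 1>; <0 0 2>; <0 2 0>; <0 2 1>; <0 2 2>; <2 2 0>; <2 2 1>; <2 2 2>
PSO∖claimed = {<2 2 1>}

missing: A.R0=2 A.R1=2 B.R0=1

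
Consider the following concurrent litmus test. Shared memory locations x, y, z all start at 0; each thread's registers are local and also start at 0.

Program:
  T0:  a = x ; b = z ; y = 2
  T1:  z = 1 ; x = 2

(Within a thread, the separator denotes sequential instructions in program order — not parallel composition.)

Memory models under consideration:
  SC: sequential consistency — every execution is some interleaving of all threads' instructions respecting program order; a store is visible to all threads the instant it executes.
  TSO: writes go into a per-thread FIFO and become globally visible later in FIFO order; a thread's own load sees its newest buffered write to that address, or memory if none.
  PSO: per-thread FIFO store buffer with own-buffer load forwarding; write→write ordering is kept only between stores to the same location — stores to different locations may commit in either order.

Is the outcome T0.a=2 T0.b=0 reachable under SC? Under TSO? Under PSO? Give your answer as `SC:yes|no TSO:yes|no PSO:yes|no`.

SC:no TSO:no PSO:yes

outcome vector order: (T0.a,T0.b)
SC: 3 outcomes — {(0,0) (0,1) (2,1)}
TSO: 3 outcomes — {(0,0) (0,1) (2,1)}
PSO: 4 outcomes — {(0,0) (0,1) (2,0) (2,1)}
target (2,0) ∈ {PSO}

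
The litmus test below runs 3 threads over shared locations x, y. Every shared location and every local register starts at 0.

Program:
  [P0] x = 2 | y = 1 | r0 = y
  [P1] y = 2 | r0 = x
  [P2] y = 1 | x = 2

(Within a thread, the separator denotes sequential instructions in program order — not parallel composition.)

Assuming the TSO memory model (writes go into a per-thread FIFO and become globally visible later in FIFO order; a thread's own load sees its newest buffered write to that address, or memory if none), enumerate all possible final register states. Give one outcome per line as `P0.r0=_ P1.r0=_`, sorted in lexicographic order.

P0.r0=1 P1.r0=0
P0.r0=1 P1.r0=2
P0.r0=2 P1.r0=0
P0.r0=2 P1.r0=2

outcome vector order: (P0.r0,P1.r0)
|TSO outcomes| = 4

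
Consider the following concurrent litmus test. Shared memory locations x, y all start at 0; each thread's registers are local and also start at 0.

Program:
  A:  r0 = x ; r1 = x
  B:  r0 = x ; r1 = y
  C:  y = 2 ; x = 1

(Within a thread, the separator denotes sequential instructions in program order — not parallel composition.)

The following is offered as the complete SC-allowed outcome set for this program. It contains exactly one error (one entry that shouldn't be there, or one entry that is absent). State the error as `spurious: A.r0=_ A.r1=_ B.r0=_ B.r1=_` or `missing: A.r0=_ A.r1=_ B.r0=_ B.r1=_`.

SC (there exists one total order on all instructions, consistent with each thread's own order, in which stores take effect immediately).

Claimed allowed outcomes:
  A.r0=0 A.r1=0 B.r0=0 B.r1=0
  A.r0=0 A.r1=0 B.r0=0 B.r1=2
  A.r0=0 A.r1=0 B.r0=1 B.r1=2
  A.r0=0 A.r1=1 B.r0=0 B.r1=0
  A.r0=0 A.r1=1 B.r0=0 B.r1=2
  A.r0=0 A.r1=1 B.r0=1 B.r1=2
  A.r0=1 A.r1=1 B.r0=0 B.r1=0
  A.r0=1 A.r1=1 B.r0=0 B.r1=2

outcome vector order: (A.r0,A.r1,B.r0,B.r1)
under SC → 0000; 0002; 0012; 0100; 0102; 0112; 1100; 1102; 1112
SC∖claimed = {1112}

missing: A.r0=1 A.r1=1 B.r0=1 B.r1=2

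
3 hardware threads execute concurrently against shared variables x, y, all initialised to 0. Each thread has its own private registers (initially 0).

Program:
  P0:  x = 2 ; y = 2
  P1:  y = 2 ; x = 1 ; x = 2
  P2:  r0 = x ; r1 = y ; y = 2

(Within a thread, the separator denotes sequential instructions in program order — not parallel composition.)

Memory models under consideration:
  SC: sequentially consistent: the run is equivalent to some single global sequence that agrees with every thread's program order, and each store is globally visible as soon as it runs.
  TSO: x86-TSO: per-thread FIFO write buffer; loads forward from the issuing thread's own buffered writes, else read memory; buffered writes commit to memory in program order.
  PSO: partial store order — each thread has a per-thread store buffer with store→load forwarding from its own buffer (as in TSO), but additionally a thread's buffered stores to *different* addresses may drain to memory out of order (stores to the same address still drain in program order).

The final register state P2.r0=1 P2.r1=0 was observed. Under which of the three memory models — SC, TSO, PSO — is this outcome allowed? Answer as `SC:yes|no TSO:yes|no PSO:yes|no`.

SC:no TSO:no PSO:yes

outcome vector order: (P2.r0,P2.r1)
SC (5): <0 0> <0 2> <1 2> <2 0> <2 2>
TSO (5): <0 0> <0 2> <1 2> <2 0> <2 2>
PSO (6): <0 0> <0 2> <1 0> <1 2> <2 0> <2 2>
target <1 0> ∈ {PSO}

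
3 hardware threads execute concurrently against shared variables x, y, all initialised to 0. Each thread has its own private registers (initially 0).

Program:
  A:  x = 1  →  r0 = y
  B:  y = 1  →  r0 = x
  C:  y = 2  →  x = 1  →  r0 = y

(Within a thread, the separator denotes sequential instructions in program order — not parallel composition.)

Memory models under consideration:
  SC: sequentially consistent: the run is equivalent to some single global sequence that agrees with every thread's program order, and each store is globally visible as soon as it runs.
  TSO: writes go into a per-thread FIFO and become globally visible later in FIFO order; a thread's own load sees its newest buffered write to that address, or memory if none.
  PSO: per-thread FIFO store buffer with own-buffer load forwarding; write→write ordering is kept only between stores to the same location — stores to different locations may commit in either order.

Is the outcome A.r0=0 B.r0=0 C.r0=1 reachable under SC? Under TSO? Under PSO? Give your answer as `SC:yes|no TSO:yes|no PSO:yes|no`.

outcome vector order: (A.r0,B.r0,C.r0)
under SC → (0,1,1), (0,1,2), (1,0,1), (1,0,2), (1,1,1), (1,1,2), (2,0,2), (2,1,1), (2,1,2)
under TSO → (0,0,1), (0,0,2), (0,1,1), (0,1,2), (1,0,1), (1,0,2), (1,1,1), (1,1,2), (2,0,1), (2,0,2), (2,1,1), (2,1,2)
under PSO → (0,0,1), (0,0,2), (0,1,1), (0,1,2), (1,0,1), (1,0,2), (1,1,1), (1,1,2), (2,0,1), (2,0,2), (2,1,1), (2,1,2)
target (0,0,1) ∈ {TSO,PSO}

SC:no TSO:yes PSO:yes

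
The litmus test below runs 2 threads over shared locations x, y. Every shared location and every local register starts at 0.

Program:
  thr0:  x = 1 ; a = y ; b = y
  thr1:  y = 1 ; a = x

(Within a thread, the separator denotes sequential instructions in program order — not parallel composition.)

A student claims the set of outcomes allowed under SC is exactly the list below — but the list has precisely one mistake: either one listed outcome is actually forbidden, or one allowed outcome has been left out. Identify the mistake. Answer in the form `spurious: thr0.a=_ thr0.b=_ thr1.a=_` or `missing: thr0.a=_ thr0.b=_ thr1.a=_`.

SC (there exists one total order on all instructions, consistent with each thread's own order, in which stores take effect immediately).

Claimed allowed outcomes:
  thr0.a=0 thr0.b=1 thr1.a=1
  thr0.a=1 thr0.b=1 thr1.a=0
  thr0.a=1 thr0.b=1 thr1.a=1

missing: thr0.a=0 thr0.b=0 thr1.a=1

outcome vector order: (thr0.a,thr0.b,thr1.a)
under SC → <0 0 1>, <0 1 1>, <1 1 0>, <1 1 1>
SC∖claimed = {<0 0 1>}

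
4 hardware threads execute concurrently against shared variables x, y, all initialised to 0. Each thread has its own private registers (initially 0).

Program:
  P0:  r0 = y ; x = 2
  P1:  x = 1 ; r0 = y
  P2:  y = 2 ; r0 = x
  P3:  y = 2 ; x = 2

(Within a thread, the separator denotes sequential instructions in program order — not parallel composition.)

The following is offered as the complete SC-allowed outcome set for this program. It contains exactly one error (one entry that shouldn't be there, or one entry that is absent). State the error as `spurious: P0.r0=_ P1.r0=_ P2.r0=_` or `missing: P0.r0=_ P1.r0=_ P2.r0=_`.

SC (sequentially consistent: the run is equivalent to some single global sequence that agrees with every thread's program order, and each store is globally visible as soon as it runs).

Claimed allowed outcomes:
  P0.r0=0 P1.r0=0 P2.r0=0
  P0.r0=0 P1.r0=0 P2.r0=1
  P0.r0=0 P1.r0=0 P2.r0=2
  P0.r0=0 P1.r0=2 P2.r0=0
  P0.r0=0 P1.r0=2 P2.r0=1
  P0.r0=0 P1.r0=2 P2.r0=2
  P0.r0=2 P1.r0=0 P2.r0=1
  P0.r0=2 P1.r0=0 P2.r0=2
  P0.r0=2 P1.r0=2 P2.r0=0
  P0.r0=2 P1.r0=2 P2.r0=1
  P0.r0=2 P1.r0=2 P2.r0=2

outcome vector order: (P0.r0,P1.r0,P2.r0)
SC (10): 001; 002; 020; 021; 022; 201; 202; 220; 221; 222
claimed∖SC = {000}

spurious: P0.r0=0 P1.r0=0 P2.r0=0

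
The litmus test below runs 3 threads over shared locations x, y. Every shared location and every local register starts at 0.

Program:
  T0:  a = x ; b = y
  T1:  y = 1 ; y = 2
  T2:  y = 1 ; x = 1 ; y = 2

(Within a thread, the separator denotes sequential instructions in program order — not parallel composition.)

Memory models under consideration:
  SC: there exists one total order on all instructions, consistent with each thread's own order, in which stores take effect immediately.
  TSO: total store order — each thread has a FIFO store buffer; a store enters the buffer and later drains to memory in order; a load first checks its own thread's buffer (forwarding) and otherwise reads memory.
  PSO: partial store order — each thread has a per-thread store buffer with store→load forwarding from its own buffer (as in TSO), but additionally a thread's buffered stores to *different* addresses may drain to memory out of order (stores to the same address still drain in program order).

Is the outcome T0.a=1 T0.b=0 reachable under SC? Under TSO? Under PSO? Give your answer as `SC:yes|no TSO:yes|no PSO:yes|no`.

outcome vector order: (T0.a,T0.b)
under SC → 00 01 02 11 12
under TSO → 00 01 02 11 12
under PSO → 00 01 02 10 11 12
target 10 ∈ {PSO}

SC:no TSO:no PSO:yes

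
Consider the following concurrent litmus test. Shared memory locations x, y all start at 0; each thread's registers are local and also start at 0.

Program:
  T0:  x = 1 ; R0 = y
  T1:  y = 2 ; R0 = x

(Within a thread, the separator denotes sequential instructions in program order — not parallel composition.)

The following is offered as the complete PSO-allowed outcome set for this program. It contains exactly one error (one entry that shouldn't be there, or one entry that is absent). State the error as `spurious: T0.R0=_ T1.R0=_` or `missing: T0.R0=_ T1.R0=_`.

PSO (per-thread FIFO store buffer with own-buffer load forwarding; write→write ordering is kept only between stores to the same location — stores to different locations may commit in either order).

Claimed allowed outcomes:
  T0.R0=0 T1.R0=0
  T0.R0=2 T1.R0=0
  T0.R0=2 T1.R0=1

missing: T0.R0=0 T1.R0=1

outcome vector order: (T0.R0,T1.R0)
[PSO] allowed = {0/0 0/1 2/0 2/1}
PSO∖claimed = {0/1}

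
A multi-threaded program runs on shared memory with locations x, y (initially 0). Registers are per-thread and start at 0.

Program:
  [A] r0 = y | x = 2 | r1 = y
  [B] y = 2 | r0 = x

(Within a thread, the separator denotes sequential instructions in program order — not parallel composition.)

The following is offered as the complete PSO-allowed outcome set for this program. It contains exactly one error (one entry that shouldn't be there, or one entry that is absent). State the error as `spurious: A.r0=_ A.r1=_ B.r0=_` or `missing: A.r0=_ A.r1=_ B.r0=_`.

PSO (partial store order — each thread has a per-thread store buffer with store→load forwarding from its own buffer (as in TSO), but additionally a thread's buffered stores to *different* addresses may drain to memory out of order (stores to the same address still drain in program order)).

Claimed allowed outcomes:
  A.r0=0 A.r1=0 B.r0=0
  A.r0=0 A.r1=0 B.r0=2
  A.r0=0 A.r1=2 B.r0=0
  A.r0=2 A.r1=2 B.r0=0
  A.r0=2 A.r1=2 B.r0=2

missing: A.r0=0 A.r1=2 B.r0=2

outcome vector order: (A.r0,A.r1,B.r0)
PSO: 6 outcomes — {000 002 020 022 220 222}
PSO∖claimed = {022}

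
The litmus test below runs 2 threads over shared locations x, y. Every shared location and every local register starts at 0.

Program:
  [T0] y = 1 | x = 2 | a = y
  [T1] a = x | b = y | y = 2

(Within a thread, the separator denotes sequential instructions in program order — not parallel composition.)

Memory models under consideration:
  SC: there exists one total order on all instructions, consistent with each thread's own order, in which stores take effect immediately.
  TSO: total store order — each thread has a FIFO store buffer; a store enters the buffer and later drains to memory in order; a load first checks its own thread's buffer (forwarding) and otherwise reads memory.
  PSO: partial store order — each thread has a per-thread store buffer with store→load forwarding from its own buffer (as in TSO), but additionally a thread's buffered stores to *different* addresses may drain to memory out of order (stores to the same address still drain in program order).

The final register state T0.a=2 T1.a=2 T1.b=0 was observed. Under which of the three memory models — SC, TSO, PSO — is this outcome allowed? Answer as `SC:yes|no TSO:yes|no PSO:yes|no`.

SC:no TSO:no PSO:yes

outcome vector order: (T0.a,T1.a,T1.b)
under SC → (1,0,0); (1,0,1); (1,2,1); (2,0,0); (2,0,1); (2,2,1)
under TSO → (1,0,0); (1,0,1); (1,2,1); (2,0,0); (2,0,1); (2,2,1)
under PSO → (1,0,0); (1,0,1); (1,2,0); (1,2,1); (2,0,0); (2,0,1); (2,2,0); (2,2,1)
target (2,2,0) ∈ {PSO}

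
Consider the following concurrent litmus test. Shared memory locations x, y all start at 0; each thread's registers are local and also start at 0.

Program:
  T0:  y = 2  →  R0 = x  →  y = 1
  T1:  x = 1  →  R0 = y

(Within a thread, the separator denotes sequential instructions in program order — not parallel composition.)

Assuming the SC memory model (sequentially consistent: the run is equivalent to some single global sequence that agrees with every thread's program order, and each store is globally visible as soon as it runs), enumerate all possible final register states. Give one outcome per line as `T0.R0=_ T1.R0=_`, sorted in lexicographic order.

outcome vector order: (T0.R0,T1.R0)
|SC outcomes| = 5

T0.R0=0 T1.R0=1
T0.R0=0 T1.R0=2
T0.R0=1 T1.R0=0
T0.R0=1 T1.R0=1
T0.R0=1 T1.R0=2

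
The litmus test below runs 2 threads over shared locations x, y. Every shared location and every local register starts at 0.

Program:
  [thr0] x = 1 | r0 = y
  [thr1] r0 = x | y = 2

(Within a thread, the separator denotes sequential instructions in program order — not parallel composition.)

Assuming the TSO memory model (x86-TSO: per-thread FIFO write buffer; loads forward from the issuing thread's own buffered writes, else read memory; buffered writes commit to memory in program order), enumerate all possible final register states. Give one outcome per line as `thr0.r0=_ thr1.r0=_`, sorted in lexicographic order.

thr0.r0=0 thr1.r0=0
thr0.r0=0 thr1.r0=1
thr0.r0=2 thr1.r0=0
thr0.r0=2 thr1.r0=1

outcome vector order: (thr0.r0,thr1.r0)
|TSO outcomes| = 4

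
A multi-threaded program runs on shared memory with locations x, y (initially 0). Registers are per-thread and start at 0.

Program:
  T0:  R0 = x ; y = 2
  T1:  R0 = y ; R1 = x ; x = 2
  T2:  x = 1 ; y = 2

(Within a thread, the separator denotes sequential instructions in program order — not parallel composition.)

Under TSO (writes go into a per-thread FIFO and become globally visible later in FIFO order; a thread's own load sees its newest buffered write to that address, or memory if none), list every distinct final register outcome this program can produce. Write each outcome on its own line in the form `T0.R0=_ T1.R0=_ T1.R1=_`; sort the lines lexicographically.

T0.R0=0 T1.R0=0 T1.R1=0
T0.R0=0 T1.R0=0 T1.R1=1
T0.R0=0 T1.R0=2 T1.R1=0
T0.R0=0 T1.R0=2 T1.R1=1
T0.R0=1 T1.R0=0 T1.R1=0
T0.R0=1 T1.R0=0 T1.R1=1
T0.R0=1 T1.R0=2 T1.R1=1
T0.R0=2 T1.R0=0 T1.R1=0
T0.R0=2 T1.R0=0 T1.R1=1
T0.R0=2 T1.R0=2 T1.R1=1

outcome vector order: (T0.R0,T1.R0,T1.R1)
|TSO outcomes| = 10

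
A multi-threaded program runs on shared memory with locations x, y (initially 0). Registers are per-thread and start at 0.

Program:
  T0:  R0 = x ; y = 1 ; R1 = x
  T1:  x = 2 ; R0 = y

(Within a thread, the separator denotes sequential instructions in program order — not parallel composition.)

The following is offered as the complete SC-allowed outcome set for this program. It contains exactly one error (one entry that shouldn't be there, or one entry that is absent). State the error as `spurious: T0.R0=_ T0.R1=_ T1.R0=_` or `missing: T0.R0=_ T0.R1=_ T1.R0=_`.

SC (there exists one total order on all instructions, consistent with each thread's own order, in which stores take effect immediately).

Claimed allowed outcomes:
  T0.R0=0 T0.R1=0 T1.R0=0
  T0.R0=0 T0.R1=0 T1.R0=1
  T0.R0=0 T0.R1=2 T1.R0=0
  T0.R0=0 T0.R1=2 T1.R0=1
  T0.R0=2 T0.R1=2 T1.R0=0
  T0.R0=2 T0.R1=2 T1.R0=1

spurious: T0.R0=0 T0.R1=0 T1.R0=0

outcome vector order: (T0.R0,T0.R1,T1.R0)
under SC → <0 0 1>; <0 2 0>; <0 2 1>; <2 2 0>; <2 2 1>
claimed∖SC = {<0 0 0>}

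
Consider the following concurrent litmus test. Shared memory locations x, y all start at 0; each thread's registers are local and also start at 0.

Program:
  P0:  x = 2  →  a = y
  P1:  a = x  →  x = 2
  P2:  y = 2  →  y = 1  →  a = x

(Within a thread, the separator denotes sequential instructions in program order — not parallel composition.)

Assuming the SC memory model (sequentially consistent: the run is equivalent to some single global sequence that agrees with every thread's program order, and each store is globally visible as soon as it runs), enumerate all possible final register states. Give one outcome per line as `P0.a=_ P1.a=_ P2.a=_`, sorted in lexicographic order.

P0.a=0 P1.a=0 P2.a=2
P0.a=0 P1.a=2 P2.a=2
P0.a=1 P1.a=0 P2.a=0
P0.a=1 P1.a=0 P2.a=2
P0.a=1 P1.a=2 P2.a=0
P0.a=1 P1.a=2 P2.a=2
P0.a=2 P1.a=0 P2.a=2
P0.a=2 P1.a=2 P2.a=2

outcome vector order: (P0.a,P1.a,P2.a)
|SC outcomes| = 8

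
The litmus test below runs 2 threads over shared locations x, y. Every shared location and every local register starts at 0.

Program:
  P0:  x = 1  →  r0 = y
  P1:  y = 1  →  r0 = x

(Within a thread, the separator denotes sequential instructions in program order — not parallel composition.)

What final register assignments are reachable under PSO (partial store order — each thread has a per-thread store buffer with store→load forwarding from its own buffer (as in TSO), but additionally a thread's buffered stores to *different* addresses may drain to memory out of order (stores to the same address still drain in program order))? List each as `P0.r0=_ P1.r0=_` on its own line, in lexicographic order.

P0.r0=0 P1.r0=0
P0.r0=0 P1.r0=1
P0.r0=1 P1.r0=0
P0.r0=1 P1.r0=1

outcome vector order: (P0.r0,P1.r0)
|PSO outcomes| = 4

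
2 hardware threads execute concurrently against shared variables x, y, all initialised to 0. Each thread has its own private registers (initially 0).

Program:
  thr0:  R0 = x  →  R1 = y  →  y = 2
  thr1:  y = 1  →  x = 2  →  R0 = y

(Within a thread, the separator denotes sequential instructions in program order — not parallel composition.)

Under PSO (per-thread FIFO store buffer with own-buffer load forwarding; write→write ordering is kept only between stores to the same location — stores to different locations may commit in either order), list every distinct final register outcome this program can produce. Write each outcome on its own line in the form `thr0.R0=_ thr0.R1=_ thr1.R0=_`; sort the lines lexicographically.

outcome vector order: (thr0.R0,thr0.R1,thr1.R0)
|PSO outcomes| = 8

thr0.R0=0 thr0.R1=0 thr1.R0=1
thr0.R0=0 thr0.R1=0 thr1.R0=2
thr0.R0=0 thr0.R1=1 thr1.R0=1
thr0.R0=0 thr0.R1=1 thr1.R0=2
thr0.R0=2 thr0.R1=0 thr1.R0=1
thr0.R0=2 thr0.R1=0 thr1.R0=2
thr0.R0=2 thr0.R1=1 thr1.R0=1
thr0.R0=2 thr0.R1=1 thr1.R0=2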